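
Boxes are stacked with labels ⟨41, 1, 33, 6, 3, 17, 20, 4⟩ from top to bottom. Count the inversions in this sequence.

Inversions: 16

For each element, count later entries that are smaller:
41 → 1, 33, 6, 3, 17, 20, 4 → 7
1 → none → 0
33 → 6, 3, 17, 20, 4 → 5
6 → 3, 4 → 2
3 → none → 0
17 → 4 → 1
20 → 4 → 1
4 → none → 0
Sum: 7 + 0 + 5 + 2 + 0 + 1 + 1 + 0 = 16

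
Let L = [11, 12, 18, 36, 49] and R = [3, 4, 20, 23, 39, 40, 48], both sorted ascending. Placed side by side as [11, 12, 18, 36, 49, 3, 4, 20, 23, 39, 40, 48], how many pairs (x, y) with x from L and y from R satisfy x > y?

17 split inversions

Count, for every r in R, how many entries of L exceed r:
r = 3: 11, 12, 18, 36, 49 → 5
r = 4: 11, 12, 18, 36, 49 → 5
r = 20: 36, 49 → 2
r = 23: 36, 49 → 2
r = 39: 49 → 1
r = 40: 49 → 1
r = 48: 49 → 1
Cross-inversions: 5 + 5 + 2 + 2 + 1 + 1 + 1 = 17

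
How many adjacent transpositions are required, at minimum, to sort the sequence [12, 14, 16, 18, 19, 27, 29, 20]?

The minimum number of adjacent swaps to sort an array equals its inversion count, since every such swap removes exactly one inversion.
Count inversions — for each element, later elements that are smaller:
12: none → 0
14: none → 0
16: none → 0
18: none → 0
19: none → 0
27: 20 → 1
29: 20 → 1
20: none → 0
Total inversions: 0 + 0 + 0 + 0 + 0 + 1 + 1 + 0 = 2

2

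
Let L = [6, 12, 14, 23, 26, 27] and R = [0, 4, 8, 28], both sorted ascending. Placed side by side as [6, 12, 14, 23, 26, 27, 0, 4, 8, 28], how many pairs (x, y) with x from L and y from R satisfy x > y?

17 cross-inversions

For each element r of the right run, count left-run elements greater than r:
r = 0: 6, 12, 14, 23, 26, 27 → 6
r = 4: 6, 12, 14, 23, 26, 27 → 6
r = 8: 12, 14, 23, 26, 27 → 5
r = 28: none → 0
Cross-inversions: 6 + 6 + 5 + 0 = 17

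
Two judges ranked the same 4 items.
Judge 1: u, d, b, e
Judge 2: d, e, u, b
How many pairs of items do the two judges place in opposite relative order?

3

Assign each item its position (1..4) in the first ordering, then rewrite the second ordering as that position sequence:
positions: u→1, d→2, b→3, e→4
second ordering as positions: [2, 4, 1, 3]
Discordant pairs = inversions in this position sequence.
2: 1 → 1
4: 1, 3 → 2
1: 0
3: 0
Total: 1 + 2 + 0 + 0 = 3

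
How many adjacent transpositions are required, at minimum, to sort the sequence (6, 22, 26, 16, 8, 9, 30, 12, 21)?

15 swaps

Minimum adjacent swaps = number of inversions (each swap of adjacent out-of-order elements removes one inversion and no swap can remove more).
Count inversions — for each element, later elements that are smaller:
6: none → 0
22: 16, 8, 9, 12, 21 → 5
26: 16, 8, 9, 12, 21 → 5
16: 8, 9, 12 → 3
8: none → 0
9: none → 0
30: 12, 21 → 2
12: none → 0
21: none → 0
Total inversions: 0 + 5 + 5 + 3 + 0 + 0 + 2 + 0 + 0 = 15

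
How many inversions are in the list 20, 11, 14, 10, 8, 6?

Count, for each position, how many later elements it exceeds:
20 → 11, 14, 10, 8, 6 → 5
11 → 10, 8, 6 → 3
14 → 10, 8, 6 → 3
10 → 8, 6 → 2
8 → 6 → 1
6 → none → 0
Sum: 5 + 3 + 3 + 2 + 1 + 0 = 14

There are 14 inversions.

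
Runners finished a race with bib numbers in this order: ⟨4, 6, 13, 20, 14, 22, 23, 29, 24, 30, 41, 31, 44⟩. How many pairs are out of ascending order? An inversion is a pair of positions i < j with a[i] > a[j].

Sweep left to right; for each value list the smaller values that follow it:
4 → none → 0
6 → none → 0
13 → none → 0
20 → 14 → 1
14 → none → 0
22 → none → 0
23 → none → 0
29 → 24 → 1
24 → none → 0
30 → none → 0
41 → 31 → 1
31 → none → 0
44 → none → 0
Sum: 0 + 0 + 0 + 1 + 0 + 0 + 0 + 1 + 0 + 0 + 1 + 0 + 0 = 3

3 inversions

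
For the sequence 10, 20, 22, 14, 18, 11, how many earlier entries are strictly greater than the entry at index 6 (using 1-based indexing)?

4

The element at index 6 is 11.
Elements before it: 10, 20, 22, 14, 18
Those larger than 11: 20, 22, 14, 18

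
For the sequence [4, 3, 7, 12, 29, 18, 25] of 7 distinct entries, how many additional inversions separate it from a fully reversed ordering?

18

Maximum inversions for 7 distinct elements is C(7, 2) = 7·6/2 = 21.
Current inversions — for each element, count later smaller elements:
4: 1
3: 0
7: 0
12: 0
29: 2
18: 0
25: 0
Current total: 1 + 0 + 0 + 0 + 2 + 0 + 0 = 3
Shortfall: 21 − 3 = 18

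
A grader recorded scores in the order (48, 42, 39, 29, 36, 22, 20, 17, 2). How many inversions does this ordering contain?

Sweep left to right; for each value list the smaller values that follow it:
48 → 42, 39, 29, 36, 22, 20, 17, 2 → 8
42 → 39, 29, 36, 22, 20, 17, 2 → 7
39 → 29, 36, 22, 20, 17, 2 → 6
29 → 22, 20, 17, 2 → 4
36 → 22, 20, 17, 2 → 4
22 → 20, 17, 2 → 3
20 → 17, 2 → 2
17 → 2 → 1
2 → none → 0
Sum: 8 + 7 + 6 + 4 + 4 + 3 + 2 + 1 + 0 = 35

There are 35 inversions.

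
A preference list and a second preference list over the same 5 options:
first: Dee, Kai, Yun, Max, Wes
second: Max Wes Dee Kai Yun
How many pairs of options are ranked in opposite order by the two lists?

Pairs: 6

Assign each item its position (1..5) in the first ordering, then rewrite the second ordering as that position sequence:
positions: Dee→1, Kai→2, Yun→3, Max→4, Wes→5
second ordering as positions: [4, 5, 1, 2, 3]
Discordant pairs = inversions in this position sequence.
4: 1, 2, 3 → 3
5: 1, 2, 3 → 3
1: 0
2: 0
3: 0
Total: 3 + 3 + 0 + 0 + 0 = 6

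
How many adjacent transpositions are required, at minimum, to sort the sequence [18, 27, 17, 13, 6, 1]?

The minimum number of adjacent swaps to sort an array equals its inversion count, since every such swap removes exactly one inversion.
Count inversions — for each element, later elements that are smaller:
18: 17, 13, 6, 1 → 4
27: 17, 13, 6, 1 → 4
17: 13, 6, 1 → 3
13: 6, 1 → 2
6: 1 → 1
1: none → 0
Total inversions: 4 + 4 + 3 + 2 + 1 + 0 = 14

14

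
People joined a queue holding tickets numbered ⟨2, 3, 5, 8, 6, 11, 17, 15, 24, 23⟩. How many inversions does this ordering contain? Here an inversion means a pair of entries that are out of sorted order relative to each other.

3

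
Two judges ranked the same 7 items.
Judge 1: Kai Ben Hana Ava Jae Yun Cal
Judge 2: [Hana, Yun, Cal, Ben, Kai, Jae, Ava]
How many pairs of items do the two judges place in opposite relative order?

Discordant pairs: 12

Assign each item its position (1..7) in the first ordering, then rewrite the second ordering as that position sequence:
positions: Kai→1, Ben→2, Hana→3, Ava→4, Jae→5, Yun→6, Cal→7
second ordering as positions: [3, 6, 7, 2, 1, 5, 4]
Discordant pairs = inversions in this position sequence.
3: 2, 1 → 2
6: 2, 1, 5, 4 → 4
7: 2, 1, 5, 4 → 4
2: 1 → 1
1: 0
5: 4 → 1
4: 0
Total: 2 + 4 + 4 + 1 + 0 + 1 + 0 = 12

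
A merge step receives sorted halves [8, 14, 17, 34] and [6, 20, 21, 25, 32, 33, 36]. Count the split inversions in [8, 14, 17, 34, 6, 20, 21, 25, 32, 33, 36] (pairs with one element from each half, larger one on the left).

Split inversions: 9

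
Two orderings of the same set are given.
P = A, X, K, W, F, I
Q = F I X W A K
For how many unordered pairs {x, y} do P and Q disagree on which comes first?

11 disagreeing pairs

Assign each item its position (1..6) in the first ordering, then rewrite the second ordering as that position sequence:
positions: A→1, X→2, K→3, W→4, F→5, I→6
second ordering as positions: [5, 6, 2, 4, 1, 3]
Discordant pairs = inversions in this position sequence.
5: 2, 4, 1, 3 → 4
6: 2, 4, 1, 3 → 4
2: 1 → 1
4: 1, 3 → 2
1: 0
3: 0
Total: 4 + 4 + 1 + 2 + 0 + 0 = 11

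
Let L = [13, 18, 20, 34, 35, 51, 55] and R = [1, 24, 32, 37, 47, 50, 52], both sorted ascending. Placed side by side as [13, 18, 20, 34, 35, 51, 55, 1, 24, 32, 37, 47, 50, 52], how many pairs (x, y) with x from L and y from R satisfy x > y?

22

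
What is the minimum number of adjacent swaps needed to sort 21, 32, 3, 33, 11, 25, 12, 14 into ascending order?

15 swaps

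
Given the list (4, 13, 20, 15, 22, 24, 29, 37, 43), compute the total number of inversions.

Element-by-element contributions:
4 → none → 0
13 → none → 0
20 → 15 → 1
15 → none → 0
22 → none → 0
24 → none → 0
29 → none → 0
37 → none → 0
43 → none → 0
Sum: 0 + 0 + 1 + 0 + 0 + 0 + 0 + 0 + 0 = 1

1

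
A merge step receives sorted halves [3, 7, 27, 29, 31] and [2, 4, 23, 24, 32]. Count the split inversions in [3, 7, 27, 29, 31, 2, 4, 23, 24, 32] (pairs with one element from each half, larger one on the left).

For each element r of the right run, count left-run elements greater than r:
r = 2: 3, 7, 27, 29, 31 → 5
r = 4: 7, 27, 29, 31 → 4
r = 23: 27, 29, 31 → 3
r = 24: 27, 29, 31 → 3
r = 32: none → 0
Cross-inversions: 5 + 4 + 3 + 3 + 0 = 15

15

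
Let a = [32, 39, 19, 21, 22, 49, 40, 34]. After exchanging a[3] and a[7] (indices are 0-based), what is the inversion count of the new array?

Positions 3 and 7 hold 21 and 34; after swapping, the array is [32, 39, 19, 34, 22, 49, 40, 21].
Element-by-element contributions:
32 → 19, 22, 21 → 3
39 → 19, 34, 22, 21 → 4
19 → none → 0
34 → 22, 21 → 2
22 → 21 → 1
49 → 40, 21 → 2
40 → 21 → 1
21 → none → 0
Sum: 3 + 4 + 0 + 2 + 1 + 2 + 1 + 0 = 13

There are 13 inversions.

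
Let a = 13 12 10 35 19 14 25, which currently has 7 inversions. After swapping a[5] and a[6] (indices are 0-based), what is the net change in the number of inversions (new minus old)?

+1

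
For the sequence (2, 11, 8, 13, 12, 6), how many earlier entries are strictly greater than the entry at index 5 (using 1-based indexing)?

1

The element at index 5 is 12.
Elements before it: 2, 11, 8, 13
Those larger than 12: 13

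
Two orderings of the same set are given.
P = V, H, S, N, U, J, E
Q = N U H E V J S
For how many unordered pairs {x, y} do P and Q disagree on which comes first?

11

Assign each item its position (1..7) in the first ordering, then rewrite the second ordering as that position sequence:
positions: V→1, H→2, S→3, N→4, U→5, J→6, E→7
second ordering as positions: [4, 5, 2, 7, 1, 6, 3]
Discordant pairs = inversions in this position sequence.
4: 2, 1, 3 → 3
5: 2, 1, 3 → 3
2: 1 → 1
7: 1, 6, 3 → 3
1: 0
6: 3 → 1
3: 0
Total: 3 + 3 + 1 + 3 + 0 + 1 + 0 = 11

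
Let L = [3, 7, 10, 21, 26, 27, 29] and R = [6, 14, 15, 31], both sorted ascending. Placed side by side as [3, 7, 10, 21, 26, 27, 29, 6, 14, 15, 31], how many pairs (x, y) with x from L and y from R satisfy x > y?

Count, for every r in R, how many entries of L exceed r:
r = 6: 7, 10, 21, 26, 27, 29 → 6
r = 14: 21, 26, 27, 29 → 4
r = 15: 21, 26, 27, 29 → 4
r = 31: none → 0
Cross-inversions: 6 + 4 + 4 + 0 = 14

14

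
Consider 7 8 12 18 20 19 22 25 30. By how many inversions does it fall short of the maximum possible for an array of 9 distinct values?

Maximum inversions for 9 distinct elements is C(9, 2) = 9·8/2 = 36.
Current inversions — for each element, count later smaller elements:
7: 0
8: 0
12: 0
18: 0
20: 1
19: 0
22: 0
25: 0
30: 0
Current total: 0 + 0 + 0 + 0 + 1 + 0 + 0 + 0 + 0 = 1
Shortfall: 36 − 1 = 35

35 inversions short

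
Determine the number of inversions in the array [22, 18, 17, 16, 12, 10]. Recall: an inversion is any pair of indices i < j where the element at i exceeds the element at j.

Count, for each position, how many later elements it exceeds:
22: 5
18: 4
17: 3
16: 2
12: 1
10: 0
Sum: 5 + 4 + 3 + 2 + 1 + 0 = 15

15 inversions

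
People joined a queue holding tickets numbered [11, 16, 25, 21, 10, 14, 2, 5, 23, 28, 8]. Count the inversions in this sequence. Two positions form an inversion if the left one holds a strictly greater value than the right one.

29 inversions

For each element, count later entries that are smaller:
11 → 10, 2, 5, 8 → 4
16 → 10, 14, 2, 5, 8 → 5
25 → 21, 10, 14, 2, 5, 23, 8 → 7
21 → 10, 14, 2, 5, 8 → 5
10 → 2, 5, 8 → 3
14 → 2, 5, 8 → 3
2 → none → 0
5 → none → 0
23 → 8 → 1
28 → 8 → 1
8 → none → 0
Sum: 4 + 5 + 7 + 5 + 3 + 3 + 0 + 0 + 1 + 1 + 0 = 29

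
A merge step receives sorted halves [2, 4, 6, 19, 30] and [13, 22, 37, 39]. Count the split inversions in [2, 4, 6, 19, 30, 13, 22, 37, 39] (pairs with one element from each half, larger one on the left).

For each element r of the right run, count left-run elements greater than r:
r = 13: 19, 30 → 2
r = 22: 30 → 1
r = 37: none → 0
r = 39: none → 0
Cross-inversions: 2 + 1 + 0 + 0 = 3

3 split inversions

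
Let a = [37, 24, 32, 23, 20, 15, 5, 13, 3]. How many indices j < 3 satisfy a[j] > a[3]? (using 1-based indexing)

1 such element

The element at index 3 is 32.
Elements before it: 37, 24
Those larger than 32: 37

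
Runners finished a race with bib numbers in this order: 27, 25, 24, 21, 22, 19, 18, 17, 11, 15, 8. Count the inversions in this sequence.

53 inversions

Element-by-element contributions:
27: 10
25: 9
24: 8
21: 6
22: 6
19: 5
18: 4
17: 3
11: 1
15: 1
8: 0
Sum: 10 + 9 + 8 + 6 + 6 + 5 + 4 + 3 + 1 + 1 + 0 = 53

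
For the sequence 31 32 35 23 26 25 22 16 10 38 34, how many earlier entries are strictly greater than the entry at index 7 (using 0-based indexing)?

The element at index 7 is 16.
Elements before it: 31, 32, 35, 23, 26, 25, 22
Those larger than 16: 31, 32, 35, 23, 26, 25, 22

7 such elements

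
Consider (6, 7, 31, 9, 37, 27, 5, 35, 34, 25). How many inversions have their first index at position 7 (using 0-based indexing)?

2 such elements

The element at index 7 is 35.
Elements after it: 34, 25
Those smaller than 35: 34, 25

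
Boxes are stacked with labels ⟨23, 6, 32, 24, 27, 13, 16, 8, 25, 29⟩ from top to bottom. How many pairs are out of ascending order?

Sweep left to right; for each value list the smaller values that follow it:
23 → 6, 13, 16, 8 → 4
6 → none → 0
32 → 24, 27, 13, 16, 8, 25, 29 → 7
24 → 13, 16, 8 → 3
27 → 13, 16, 8, 25 → 4
13 → 8 → 1
16 → 8 → 1
8 → none → 0
25 → none → 0
29 → none → 0
Sum: 4 + 0 + 7 + 3 + 4 + 1 + 1 + 0 + 0 + 0 = 20

20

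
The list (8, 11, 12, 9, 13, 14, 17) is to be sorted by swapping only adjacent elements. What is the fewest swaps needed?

Each adjacent swap fixes exactly one inversion, so the minimum swap count equals the number of inversions.
Count inversions — for each element, later elements that are smaller:
8: none → 0
11: 9 → 1
12: 9 → 1
9: none → 0
13: none → 0
14: none → 0
17: none → 0
Total inversions: 0 + 1 + 1 + 0 + 0 + 0 + 0 = 2

2 adjacent swaps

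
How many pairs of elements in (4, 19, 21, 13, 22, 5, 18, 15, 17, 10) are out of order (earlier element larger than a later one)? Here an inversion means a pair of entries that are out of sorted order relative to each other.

24

For each element, count later entries that are smaller:
4 → none → 0
19 → 13, 5, 18, 15, 17, 10 → 6
21 → 13, 5, 18, 15, 17, 10 → 6
13 → 5, 10 → 2
22 → 5, 18, 15, 17, 10 → 5
5 → none → 0
18 → 15, 17, 10 → 3
15 → 10 → 1
17 → 10 → 1
10 → none → 0
Sum: 0 + 6 + 6 + 2 + 5 + 0 + 3 + 1 + 1 + 0 = 24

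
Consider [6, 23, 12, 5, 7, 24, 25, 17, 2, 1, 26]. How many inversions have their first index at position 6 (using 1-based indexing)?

The element at index 6 is 24.
Elements after it: 25, 17, 2, 1, 26
Those smaller than 24: 17, 2, 1

3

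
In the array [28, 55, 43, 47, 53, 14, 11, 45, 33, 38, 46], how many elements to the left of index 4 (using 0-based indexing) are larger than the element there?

The element at index 4 is 53.
Elements before it: 28, 55, 43, 47
Those larger than 53: 55

1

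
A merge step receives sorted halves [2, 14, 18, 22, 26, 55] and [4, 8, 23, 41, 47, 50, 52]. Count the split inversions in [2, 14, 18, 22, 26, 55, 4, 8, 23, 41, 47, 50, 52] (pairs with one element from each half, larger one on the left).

16

Count, for every r in R, how many entries of L exceed r:
r = 4: 14, 18, 22, 26, 55 → 5
r = 8: 14, 18, 22, 26, 55 → 5
r = 23: 26, 55 → 2
r = 41: 55 → 1
r = 47: 55 → 1
r = 50: 55 → 1
r = 52: 55 → 1
Cross-inversions: 5 + 5 + 2 + 1 + 1 + 1 + 1 = 16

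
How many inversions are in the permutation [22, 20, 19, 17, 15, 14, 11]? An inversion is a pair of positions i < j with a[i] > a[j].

Sweep left to right; for each value list the smaller values that follow it:
22 → 20, 19, 17, 15, 14, 11 → 6
20 → 19, 17, 15, 14, 11 → 5
19 → 17, 15, 14, 11 → 4
17 → 15, 14, 11 → 3
15 → 14, 11 → 2
14 → 11 → 1
11 → none → 0
Sum: 6 + 5 + 4 + 3 + 2 + 1 + 0 = 21

There are 21 inversions.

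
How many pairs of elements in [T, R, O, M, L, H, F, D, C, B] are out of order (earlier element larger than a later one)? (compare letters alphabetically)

There are 45 inversions.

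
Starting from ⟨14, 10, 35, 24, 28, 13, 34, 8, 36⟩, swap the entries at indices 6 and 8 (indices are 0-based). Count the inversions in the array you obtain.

Inversions: 16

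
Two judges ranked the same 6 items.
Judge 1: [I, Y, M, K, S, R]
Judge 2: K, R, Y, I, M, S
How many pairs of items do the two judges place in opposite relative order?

8

Assign each item its position (1..6) in the first ordering, then rewrite the second ordering as that position sequence:
positions: I→1, Y→2, M→3, K→4, S→5, R→6
second ordering as positions: [4, 6, 2, 1, 3, 5]
Discordant pairs = inversions in this position sequence.
4: 2, 1, 3 → 3
6: 2, 1, 3, 5 → 4
2: 1 → 1
1: 0
3: 0
5: 0
Total: 3 + 4 + 1 + 0 + 0 + 0 = 8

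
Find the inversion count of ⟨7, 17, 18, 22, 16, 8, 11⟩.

11

Out-of-order index pairs (0-indexed):
(1,4): 17 > 16
(1,5): 17 > 8
(1,6): 17 > 11
(2,4): 18 > 16
(2,5): 18 > 8
(2,6): 18 > 11
(3,4): 22 > 16
(3,5): 22 > 8
(3,6): 22 > 11
(4,5): 16 > 8
(4,6): 16 > 11
That's 11 pairs.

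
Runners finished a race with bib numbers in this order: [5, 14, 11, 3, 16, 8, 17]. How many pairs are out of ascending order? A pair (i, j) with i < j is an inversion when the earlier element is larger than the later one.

Inversion pairs (indices are 0-based):
(0,3): 5 > 3
(1,2): 14 > 11
(1,3): 14 > 3
(1,5): 14 > 8
(2,3): 11 > 3
(2,5): 11 > 8
(4,5): 16 > 8
That's 7 pairs.

Inversions: 7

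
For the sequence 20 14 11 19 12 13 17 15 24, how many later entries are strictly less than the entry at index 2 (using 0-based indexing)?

0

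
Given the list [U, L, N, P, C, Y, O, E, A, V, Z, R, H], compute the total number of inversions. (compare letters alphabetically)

Sweep left to right; for each value list the smaller values that follow it:
U → L, N, P, C, O, E, A, R, H → 9
L → C, E, A, H → 4
N → C, E, A, H → 4
P → C, O, E, A, H → 5
C → A → 1
Y → O, E, A, V, R, H → 6
O → E, A, H → 3
E → A → 1
A → none → 0
V → R, H → 2
Z → R, H → 2
R → H → 1
H → none → 0
Sum: 9 + 4 + 4 + 5 + 1 + 6 + 3 + 1 + 0 + 2 + 2 + 1 + 0 = 38

38 out-of-order pairs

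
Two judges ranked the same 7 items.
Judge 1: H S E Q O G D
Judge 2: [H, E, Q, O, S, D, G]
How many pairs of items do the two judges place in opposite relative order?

4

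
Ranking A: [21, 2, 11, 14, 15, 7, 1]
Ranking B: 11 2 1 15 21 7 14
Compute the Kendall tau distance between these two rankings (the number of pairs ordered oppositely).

10 discordant pairs

Assign each item its position (1..7) in the first ordering, then rewrite the second ordering as that position sequence:
positions: 21→1, 2→2, 11→3, 14→4, 15→5, 7→6, 1→7
second ordering as positions: [3, 2, 7, 5, 1, 6, 4]
Discordant pairs = inversions in this position sequence.
3: 2, 1 → 2
2: 1 → 1
7: 5, 1, 6, 4 → 4
5: 1, 4 → 2
1: 0
6: 4 → 1
4: 0
Total: 2 + 1 + 4 + 2 + 0 + 1 + 0 = 10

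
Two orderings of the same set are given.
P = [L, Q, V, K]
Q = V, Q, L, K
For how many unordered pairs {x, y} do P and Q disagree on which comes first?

3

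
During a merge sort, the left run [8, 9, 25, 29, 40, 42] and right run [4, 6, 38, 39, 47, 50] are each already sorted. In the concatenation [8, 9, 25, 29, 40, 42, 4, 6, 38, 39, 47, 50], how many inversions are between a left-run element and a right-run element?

There are 16 cross-inversions.

Count, for every r in R, how many entries of L exceed r:
r = 4: 8, 9, 25, 29, 40, 42 → 6
r = 6: 8, 9, 25, 29, 40, 42 → 6
r = 38: 40, 42 → 2
r = 39: 40, 42 → 2
r = 47: none → 0
r = 50: none → 0
Cross-inversions: 6 + 6 + 2 + 2 + 0 + 0 = 16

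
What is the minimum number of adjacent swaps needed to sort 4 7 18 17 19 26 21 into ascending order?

Swaps: 2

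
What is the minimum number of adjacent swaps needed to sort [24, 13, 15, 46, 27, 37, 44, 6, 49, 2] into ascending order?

Minimum adjacent swaps = number of inversions (each swap of adjacent out-of-order elements removes one inversion and no swap can remove more).
Count inversions — for each element, later elements that are smaller:
24: 13, 15, 6, 2 → 4
13: 6, 2 → 2
15: 6, 2 → 2
46: 27, 37, 44, 6, 2 → 5
27: 6, 2 → 2
37: 6, 2 → 2
44: 6, 2 → 2
6: 2 → 1
49: 2 → 1
2: none → 0
Total inversions: 4 + 2 + 2 + 5 + 2 + 2 + 2 + 1 + 1 + 0 = 21

21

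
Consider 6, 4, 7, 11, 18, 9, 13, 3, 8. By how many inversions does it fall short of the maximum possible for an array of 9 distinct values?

Maximum inversions for 9 distinct elements is C(9, 2) = 9·8/2 = 36.
Current inversions — for each element, count later smaller elements:
6: 2
4: 1
7: 1
11: 3
18: 4
9: 2
13: 2
3: 0
8: 0
Current total: 2 + 1 + 1 + 3 + 4 + 2 + 2 + 0 + 0 = 15
Shortfall: 36 − 15 = 21

21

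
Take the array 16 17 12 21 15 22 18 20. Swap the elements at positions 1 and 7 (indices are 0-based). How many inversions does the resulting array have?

There are 12 inversions.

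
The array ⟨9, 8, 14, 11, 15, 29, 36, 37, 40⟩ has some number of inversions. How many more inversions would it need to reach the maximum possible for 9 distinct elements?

34

Maximum inversions for 9 distinct elements is C(9, 2) = 9·8/2 = 36.
Current inversions — for each element, count later smaller elements:
9: 1
8: 0
14: 1
11: 0
15: 0
29: 0
36: 0
37: 0
40: 0
Current total: 1 + 0 + 1 + 0 + 0 + 0 + 0 + 0 + 0 = 2
Shortfall: 36 − 2 = 34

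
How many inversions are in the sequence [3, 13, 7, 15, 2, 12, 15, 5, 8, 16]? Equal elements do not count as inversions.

Count, for each position, how many later elements it exceeds:
3 → 2 → 1
13 → 7, 2, 12, 5, 8 → 5
7 → 2, 5 → 2
15 → 2, 12, 5, 8 → 4
2 → none → 0
12 → 5, 8 → 2
15 → 5, 8 → 2
5 → none → 0
8 → none → 0
16 → none → 0
Sum: 1 + 5 + 2 + 4 + 0 + 2 + 2 + 0 + 0 + 0 = 16

16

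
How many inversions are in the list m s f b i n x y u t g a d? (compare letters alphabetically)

Sweep left to right; for each value list the smaller values that follow it:
m: 6
s: 7
f: 3
b: 1
i: 3
n: 3
x: 5
y: 5
u: 4
t: 3
g: 2
a: 0
d: 0
Sum: 6 + 7 + 3 + 1 + 3 + 3 + 5 + 5 + 4 + 3 + 2 + 0 + 0 = 42

42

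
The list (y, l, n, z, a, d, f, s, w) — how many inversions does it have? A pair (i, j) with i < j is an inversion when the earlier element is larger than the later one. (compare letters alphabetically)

18

Sweep left to right; for each value list the smaller values that follow it:
y: 7
l: 3
n: 3
z: 5
a: 0
d: 0
f: 0
s: 0
w: 0
Sum: 7 + 3 + 3 + 5 + 0 + 0 + 0 + 0 + 0 = 18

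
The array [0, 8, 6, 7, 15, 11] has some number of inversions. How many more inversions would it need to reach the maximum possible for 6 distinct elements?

Maximum inversions for 6 distinct elements is C(6, 2) = 6·5/2 = 15.
Current inversions — for each element, count later smaller elements:
0: 0
8: 2
6: 0
7: 0
15: 1
11: 0
Current total: 0 + 2 + 0 + 0 + 1 + 0 = 3
Shortfall: 15 − 3 = 12

12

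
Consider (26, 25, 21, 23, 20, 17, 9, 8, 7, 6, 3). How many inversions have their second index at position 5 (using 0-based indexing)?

The element at index 5 is 17.
Elements before it: 26, 25, 21, 23, 20
Those larger than 17: 26, 25, 21, 23, 20

5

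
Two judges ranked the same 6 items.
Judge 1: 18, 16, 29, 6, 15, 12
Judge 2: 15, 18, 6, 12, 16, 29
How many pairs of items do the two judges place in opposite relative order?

Discordant pairs: 8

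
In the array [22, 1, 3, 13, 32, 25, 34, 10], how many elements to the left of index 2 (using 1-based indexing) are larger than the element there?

1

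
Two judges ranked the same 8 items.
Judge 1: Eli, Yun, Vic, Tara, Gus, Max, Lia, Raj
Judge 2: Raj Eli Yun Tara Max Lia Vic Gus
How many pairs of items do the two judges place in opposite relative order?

12

Assign each item its position (1..8) in the first ordering, then rewrite the second ordering as that position sequence:
positions: Eli→1, Yun→2, Vic→3, Tara→4, Gus→5, Max→6, Lia→7, Raj→8
second ordering as positions: [8, 1, 2, 4, 6, 7, 3, 5]
Discordant pairs = inversions in this position sequence.
8: 1, 2, 4, 6, 7, 3, 5 → 7
1: 0
2: 0
4: 3 → 1
6: 3, 5 → 2
7: 3, 5 → 2
3: 0
5: 0
Total: 7 + 0 + 0 + 1 + 2 + 2 + 0 + 0 = 12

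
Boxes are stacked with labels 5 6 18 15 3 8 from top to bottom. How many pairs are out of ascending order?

7

Count, for each position, how many later elements it exceeds:
5: 1
6: 1
18: 3
15: 2
3: 0
8: 0
Sum: 1 + 1 + 3 + 2 + 0 + 0 = 7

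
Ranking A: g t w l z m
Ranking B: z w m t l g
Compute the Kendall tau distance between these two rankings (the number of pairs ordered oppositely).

Assign each item its position (1..6) in the first ordering, then rewrite the second ordering as that position sequence:
positions: g→1, t→2, w→3, l→4, z→5, m→6
second ordering as positions: [5, 3, 6, 2, 4, 1]
Discordant pairs = inversions in this position sequence.
5: 3, 2, 4, 1 → 4
3: 2, 1 → 2
6: 2, 4, 1 → 3
2: 1 → 1
4: 1 → 1
1: 0
Total: 4 + 2 + 3 + 1 + 1 + 0 = 11

Discordant pairs: 11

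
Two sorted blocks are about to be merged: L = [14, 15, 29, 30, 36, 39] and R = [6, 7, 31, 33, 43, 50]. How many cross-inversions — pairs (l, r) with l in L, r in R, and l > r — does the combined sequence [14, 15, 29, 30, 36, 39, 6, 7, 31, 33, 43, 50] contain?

Take each right-half value and tally the left-half values above it:
r = 6: 14, 15, 29, 30, 36, 39 → 6
r = 7: 14, 15, 29, 30, 36, 39 → 6
r = 31: 36, 39 → 2
r = 33: 36, 39 → 2
r = 43: none → 0
r = 50: none → 0
Cross-inversions: 6 + 6 + 2 + 2 + 0 + 0 = 16

16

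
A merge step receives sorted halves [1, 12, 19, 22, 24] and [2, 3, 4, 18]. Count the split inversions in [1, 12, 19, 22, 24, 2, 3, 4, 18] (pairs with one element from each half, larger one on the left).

Take each right-half value and tally the left-half values above it:
r = 2: 12, 19, 22, 24 → 4
r = 3: 12, 19, 22, 24 → 4
r = 4: 12, 19, 22, 24 → 4
r = 18: 19, 22, 24 → 3
Cross-inversions: 4 + 4 + 4 + 3 = 15

15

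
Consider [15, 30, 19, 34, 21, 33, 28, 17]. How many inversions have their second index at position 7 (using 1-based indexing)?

The element at index 7 is 28.
Elements before it: 15, 30, 19, 34, 21, 33
Those larger than 28: 30, 34, 33

3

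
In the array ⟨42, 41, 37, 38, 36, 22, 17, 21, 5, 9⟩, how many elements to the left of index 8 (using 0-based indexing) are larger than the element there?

The element at index 8 is 5.
Elements before it: 42, 41, 37, 38, 36, 22, 17, 21
Those larger than 5: 42, 41, 37, 38, 36, 22, 17, 21

8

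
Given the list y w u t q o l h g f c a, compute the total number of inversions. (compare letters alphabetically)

For each element, count later entries that are smaller:
y: 11
w: 10
u: 9
t: 8
q: 7
o: 6
l: 5
h: 4
g: 3
f: 2
c: 1
a: 0
Sum: 11 + 10 + 9 + 8 + 7 + 6 + 5 + 4 + 3 + 2 + 1 + 0 = 66

66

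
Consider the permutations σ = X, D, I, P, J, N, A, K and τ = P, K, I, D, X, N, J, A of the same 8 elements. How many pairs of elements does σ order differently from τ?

Assign each item its position (1..8) in the first ordering, then rewrite the second ordering as that position sequence:
positions: X→1, D→2, I→3, P→4, J→5, N→6, A→7, K→8
second ordering as positions: [4, 8, 3, 2, 1, 6, 5, 7]
Discordant pairs = inversions in this position sequence.
4: 3, 2, 1 → 3
8: 3, 2, 1, 6, 5, 7 → 6
3: 2, 1 → 2
2: 1 → 1
1: 0
6: 5 → 1
5: 0
7: 0
Total: 3 + 6 + 2 + 1 + 0 + 1 + 0 + 0 = 13

13 discordant pairs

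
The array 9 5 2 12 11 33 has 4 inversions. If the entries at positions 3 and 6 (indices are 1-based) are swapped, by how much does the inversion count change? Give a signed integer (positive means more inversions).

+5

Positions 3 and 6 hold 2 and 33; after swapping, the array is [9, 5, 33, 12, 11, 2].
For each element, count later entries that are smaller:
9: 2
5: 1
33: 3
12: 2
11: 1
2: 0
Sum: 2 + 1 + 3 + 2 + 1 + 0 = 9
Change: 9 − 4 = +5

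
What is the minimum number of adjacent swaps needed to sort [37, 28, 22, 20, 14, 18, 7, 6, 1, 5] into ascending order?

43 swaps

Minimum adjacent swaps = number of inversions (each swap of adjacent out-of-order elements removes one inversion and no swap can remove more).
Count inversions — for each element, later elements that are smaller:
37: 28, 22, 20, 14, 18, 7, 6, 1, 5 → 9
28: 22, 20, 14, 18, 7, 6, 1, 5 → 8
22: 20, 14, 18, 7, 6, 1, 5 → 7
20: 14, 18, 7, 6, 1, 5 → 6
14: 7, 6, 1, 5 → 4
18: 7, 6, 1, 5 → 4
7: 6, 1, 5 → 3
6: 1, 5 → 2
1: none → 0
5: none → 0
Total inversions: 9 + 8 + 7 + 6 + 4 + 4 + 3 + 2 + 0 + 0 = 43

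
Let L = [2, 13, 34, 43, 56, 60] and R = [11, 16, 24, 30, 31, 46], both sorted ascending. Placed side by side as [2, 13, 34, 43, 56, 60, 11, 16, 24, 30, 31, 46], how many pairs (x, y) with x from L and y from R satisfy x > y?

23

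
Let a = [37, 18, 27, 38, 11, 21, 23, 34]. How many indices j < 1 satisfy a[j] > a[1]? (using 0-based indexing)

1

The element at index 1 is 18.
Elements before it: 37
Those larger than 18: 37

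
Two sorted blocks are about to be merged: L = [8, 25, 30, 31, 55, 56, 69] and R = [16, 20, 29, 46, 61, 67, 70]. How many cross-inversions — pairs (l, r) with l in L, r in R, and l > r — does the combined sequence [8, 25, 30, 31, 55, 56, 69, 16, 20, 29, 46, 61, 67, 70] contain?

For each element r of the right run, count left-run elements greater than r:
r = 16: 25, 30, 31, 55, 56, 69 → 6
r = 20: 25, 30, 31, 55, 56, 69 → 6
r = 29: 30, 31, 55, 56, 69 → 5
r = 46: 55, 56, 69 → 3
r = 61: 69 → 1
r = 67: 69 → 1
r = 70: none → 0
Cross-inversions: 6 + 6 + 5 + 3 + 1 + 1 + 0 = 22

22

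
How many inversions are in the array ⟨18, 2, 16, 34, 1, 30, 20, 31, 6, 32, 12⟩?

24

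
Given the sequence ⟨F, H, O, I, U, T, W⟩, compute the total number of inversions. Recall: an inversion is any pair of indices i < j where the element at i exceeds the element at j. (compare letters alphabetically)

2 out-of-order pairs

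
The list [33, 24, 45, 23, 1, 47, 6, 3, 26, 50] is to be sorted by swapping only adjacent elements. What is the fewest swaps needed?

22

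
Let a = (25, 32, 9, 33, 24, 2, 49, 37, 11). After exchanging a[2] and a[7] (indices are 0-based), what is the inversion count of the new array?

Positions 2 and 7 hold 9 and 37; after swapping, the array is [25, 32, 37, 33, 24, 2, 49, 9, 11].
For each element, count later entries that are smaller:
25: 4
32: 4
37: 5
33: 4
24: 3
2: 0
49: 2
9: 0
11: 0
Sum: 4 + 4 + 5 + 4 + 3 + 0 + 2 + 0 + 0 = 22

22 inversions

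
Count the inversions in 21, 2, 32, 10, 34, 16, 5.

11

Listing every pair i<j with a[i]>a[j] (using 0-based positions):
(0,1): 21 > 2
(0,3): 21 > 10
(0,5): 21 > 16
(0,6): 21 > 5
(2,3): 32 > 10
(2,5): 32 > 16
(2,6): 32 > 5
(3,6): 10 > 5
(4,5): 34 > 16
(4,6): 34 > 5
(5,6): 16 > 5
That's 11 pairs.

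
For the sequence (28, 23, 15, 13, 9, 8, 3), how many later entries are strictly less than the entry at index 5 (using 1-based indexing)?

2

The element at index 5 is 9.
Elements after it: 8, 3
Those smaller than 9: 8, 3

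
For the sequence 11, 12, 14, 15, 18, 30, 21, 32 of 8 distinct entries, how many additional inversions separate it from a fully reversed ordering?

Maximum inversions for 8 distinct elements is C(8, 2) = 8·7/2 = 28.
Current inversions — for each element, count later smaller elements:
11: 0
12: 0
14: 0
15: 0
18: 0
30: 1
21: 0
32: 0
Current total: 0 + 0 + 0 + 0 + 0 + 1 + 0 + 0 = 1
Shortfall: 28 − 1 = 27

27 inversions short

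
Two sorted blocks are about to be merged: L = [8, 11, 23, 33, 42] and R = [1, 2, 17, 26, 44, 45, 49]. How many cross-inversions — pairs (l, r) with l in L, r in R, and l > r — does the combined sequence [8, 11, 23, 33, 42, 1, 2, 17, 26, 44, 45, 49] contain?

Split inversions: 15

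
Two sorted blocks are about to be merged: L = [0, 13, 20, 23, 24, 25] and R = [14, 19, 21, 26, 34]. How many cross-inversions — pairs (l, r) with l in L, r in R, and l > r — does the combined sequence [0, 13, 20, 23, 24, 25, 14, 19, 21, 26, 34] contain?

11 split inversions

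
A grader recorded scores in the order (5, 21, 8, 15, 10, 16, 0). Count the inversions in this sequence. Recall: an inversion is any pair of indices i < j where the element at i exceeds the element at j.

Out-of-order index pairs (0-indexed):
(0,6): 5 > 0
(1,2): 21 > 8
(1,3): 21 > 15
(1,4): 21 > 10
(1,5): 21 > 16
(1,6): 21 > 0
(2,6): 8 > 0
(3,4): 15 > 10
(3,6): 15 > 0
(4,6): 10 > 0
(5,6): 16 > 0
That's 11 pairs.

11 inversions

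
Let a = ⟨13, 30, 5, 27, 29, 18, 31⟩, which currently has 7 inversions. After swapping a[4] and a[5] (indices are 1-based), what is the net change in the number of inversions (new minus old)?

Positions 4 and 5 hold 27 and 29; after swapping, the array is [13, 30, 5, 29, 27, 18, 31].
Count, for each position, how many later elements it exceeds:
13 → 5 → 1
30 → 5, 29, 27, 18 → 4
5 → none → 0
29 → 27, 18 → 2
27 → 18 → 1
18 → none → 0
31 → none → 0
Sum: 1 + 4 + 0 + 2 + 1 + 0 + 0 = 8
Change: 8 − 7 = +1

+1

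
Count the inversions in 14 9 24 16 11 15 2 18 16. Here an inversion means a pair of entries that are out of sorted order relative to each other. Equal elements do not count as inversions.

For each element, count later entries that are smaller:
14: 3
9: 1
24: 6
16: 3
11: 1
15: 1
2: 0
18: 1
16: 0
Sum: 3 + 1 + 6 + 3 + 1 + 1 + 0 + 1 + 0 = 16

16 inversions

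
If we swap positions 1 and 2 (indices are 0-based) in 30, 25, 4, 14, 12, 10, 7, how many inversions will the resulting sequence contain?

16 inversions

Positions 1 and 2 hold 25 and 4; after swapping, the array is [30, 4, 25, 14, 12, 10, 7].
Count, for each position, how many later elements it exceeds:
30 → 4, 25, 14, 12, 10, 7 → 6
4 → none → 0
25 → 14, 12, 10, 7 → 4
14 → 12, 10, 7 → 3
12 → 10, 7 → 2
10 → 7 → 1
7 → none → 0
Sum: 6 + 0 + 4 + 3 + 2 + 1 + 0 = 16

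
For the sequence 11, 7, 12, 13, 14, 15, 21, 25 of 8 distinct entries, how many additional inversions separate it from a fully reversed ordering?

Maximum inversions for 8 distinct elements is C(8, 2) = 8·7/2 = 28.
Current inversions — for each element, count later smaller elements:
11: 1
7: 0
12: 0
13: 0
14: 0
15: 0
21: 0
25: 0
Current total: 1 + 0 + 0 + 0 + 0 + 0 + 0 + 0 = 1
Shortfall: 28 − 1 = 27

27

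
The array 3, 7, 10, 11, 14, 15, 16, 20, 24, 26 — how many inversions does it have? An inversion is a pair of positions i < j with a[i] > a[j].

Element-by-element contributions:
3 → none → 0
7 → none → 0
10 → none → 0
11 → none → 0
14 → none → 0
15 → none → 0
16 → none → 0
20 → none → 0
24 → none → 0
26 → none → 0
Sum: 0 + 0 + 0 + 0 + 0 + 0 + 0 + 0 + 0 + 0 = 0

0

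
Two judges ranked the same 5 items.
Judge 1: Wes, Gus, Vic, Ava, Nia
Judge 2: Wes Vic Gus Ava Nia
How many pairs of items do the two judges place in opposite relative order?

1

Assign each item its position (1..5) in the first ordering, then rewrite the second ordering as that position sequence:
positions: Wes→1, Gus→2, Vic→3, Ava→4, Nia→5
second ordering as positions: [1, 3, 2, 4, 5]
Discordant pairs = inversions in this position sequence.
1: 0
3: 2 → 1
2: 0
4: 0
5: 0
Total: 0 + 1 + 0 + 0 + 0 = 1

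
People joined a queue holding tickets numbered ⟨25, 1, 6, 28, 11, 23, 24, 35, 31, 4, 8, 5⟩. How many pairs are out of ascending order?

Count, for each position, how many later elements it exceeds:
25 → 1, 6, 11, 23, 24, 4, 8, 5 → 8
1 → none → 0
6 → 4, 5 → 2
28 → 11, 23, 24, 4, 8, 5 → 6
11 → 4, 8, 5 → 3
23 → 4, 8, 5 → 3
24 → 4, 8, 5 → 3
35 → 31, 4, 8, 5 → 4
31 → 4, 8, 5 → 3
4 → none → 0
8 → 5 → 1
5 → none → 0
Sum: 8 + 0 + 2 + 6 + 3 + 3 + 3 + 4 + 3 + 0 + 1 + 0 = 33

Inversions: 33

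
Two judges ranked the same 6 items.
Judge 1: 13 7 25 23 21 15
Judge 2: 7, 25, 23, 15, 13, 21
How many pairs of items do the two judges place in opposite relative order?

5

Assign each item its position (1..6) in the first ordering, then rewrite the second ordering as that position sequence:
positions: 13→1, 7→2, 25→3, 23→4, 21→5, 15→6
second ordering as positions: [2, 3, 4, 6, 1, 5]
Discordant pairs = inversions in this position sequence.
2: 1 → 1
3: 1 → 1
4: 1 → 1
6: 1, 5 → 2
1: 0
5: 0
Total: 1 + 1 + 1 + 2 + 0 + 0 = 5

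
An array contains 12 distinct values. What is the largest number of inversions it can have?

66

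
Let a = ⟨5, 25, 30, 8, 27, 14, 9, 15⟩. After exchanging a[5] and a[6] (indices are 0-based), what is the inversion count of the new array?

Positions 5 and 6 hold 14 and 9; after swapping, the array is [5, 25, 30, 8, 27, 9, 14, 15].
Count, for each position, how many later elements it exceeds:
5 → none → 0
25 → 8, 9, 14, 15 → 4
30 → 8, 27, 9, 14, 15 → 5
8 → none → 0
27 → 9, 14, 15 → 3
9 → none → 0
14 → none → 0
15 → none → 0
Sum: 0 + 4 + 5 + 0 + 3 + 0 + 0 + 0 = 12

12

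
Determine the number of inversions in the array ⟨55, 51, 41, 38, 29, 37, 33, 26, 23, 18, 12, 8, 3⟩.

76 inversions

For each element, count later entries that are smaller:
55 → 51, 41, 38, 29, 37, 33, 26, 23, 18, 12, 8, 3 → 12
51 → 41, 38, 29, 37, 33, 26, 23, 18, 12, 8, 3 → 11
41 → 38, 29, 37, 33, 26, 23, 18, 12, 8, 3 → 10
38 → 29, 37, 33, 26, 23, 18, 12, 8, 3 → 9
29 → 26, 23, 18, 12, 8, 3 → 6
37 → 33, 26, 23, 18, 12, 8, 3 → 7
33 → 26, 23, 18, 12, 8, 3 → 6
26 → 23, 18, 12, 8, 3 → 5
23 → 18, 12, 8, 3 → 4
18 → 12, 8, 3 → 3
12 → 8, 3 → 2
8 → 3 → 1
3 → none → 0
Sum: 12 + 11 + 10 + 9 + 6 + 7 + 6 + 5 + 4 + 3 + 2 + 1 + 0 = 76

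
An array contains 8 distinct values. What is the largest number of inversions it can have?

The maximum occurs when the array is in strictly decreasing order: every one of the C(8, 2) pairs is inverted.
C(8, 2) = 8·7/2 = 28

28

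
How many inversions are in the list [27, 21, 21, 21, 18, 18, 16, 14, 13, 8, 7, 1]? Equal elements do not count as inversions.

62 out-of-order pairs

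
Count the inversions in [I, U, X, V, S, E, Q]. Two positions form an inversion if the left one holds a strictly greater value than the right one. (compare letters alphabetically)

Element-by-element contributions:
I → E → 1
U → S, E, Q → 3
X → V, S, E, Q → 4
V → S, E, Q → 3
S → E, Q → 2
E → none → 0
Q → none → 0
Sum: 1 + 3 + 4 + 3 + 2 + 0 + 0 = 13

13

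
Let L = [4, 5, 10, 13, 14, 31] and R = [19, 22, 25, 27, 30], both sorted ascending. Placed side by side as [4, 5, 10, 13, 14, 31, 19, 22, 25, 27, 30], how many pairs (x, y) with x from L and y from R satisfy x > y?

Take each right-half value and tally the left-half values above it:
r = 19: 31 → 1
r = 22: 31 → 1
r = 25: 31 → 1
r = 27: 31 → 1
r = 30: 31 → 1
Cross-inversions: 1 + 1 + 1 + 1 + 1 = 5

5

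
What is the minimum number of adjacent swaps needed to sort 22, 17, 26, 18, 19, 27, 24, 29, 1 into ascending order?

15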